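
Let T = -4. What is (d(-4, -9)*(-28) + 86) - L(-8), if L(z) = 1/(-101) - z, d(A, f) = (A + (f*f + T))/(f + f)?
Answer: 174133/909 ≈ 191.57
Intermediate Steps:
d(A, f) = (-4 + A + f²)/(2*f) (d(A, f) = (A + (f*f - 4))/(f + f) = (A + (f² - 4))/((2*f)) = (A + (-4 + f²))*(1/(2*f)) = (-4 + A + f²)*(1/(2*f)) = (-4 + A + f²)/(2*f))
L(z) = -1/101 - z (L(z) = 1*(-1/101) - z = -1/101 - z)
(d(-4, -9)*(-28) + 86) - L(-8) = (((½)*(-4 - 4 + (-9)²)/(-9))*(-28) + 86) - (-1/101 - 1*(-8)) = (((½)*(-⅑)*(-4 - 4 + 81))*(-28) + 86) - (-1/101 + 8) = (((½)*(-⅑)*73)*(-28) + 86) - 1*807/101 = (-73/18*(-28) + 86) - 807/101 = (1022/9 + 86) - 807/101 = 1796/9 - 807/101 = 174133/909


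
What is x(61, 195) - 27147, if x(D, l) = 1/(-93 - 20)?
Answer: -3067612/113 ≈ -27147.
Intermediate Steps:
x(D, l) = -1/113 (x(D, l) = 1/(-113) = -1/113)
x(61, 195) - 27147 = -1/113 - 27147 = -3067612/113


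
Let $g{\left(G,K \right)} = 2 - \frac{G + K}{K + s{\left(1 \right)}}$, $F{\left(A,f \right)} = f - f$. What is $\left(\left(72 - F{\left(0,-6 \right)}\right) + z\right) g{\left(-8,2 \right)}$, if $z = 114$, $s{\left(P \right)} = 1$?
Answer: $744$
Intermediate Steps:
$F{\left(A,f \right)} = 0$
$g{\left(G,K \right)} = 2 - \frac{G + K}{1 + K}$ ($g{\left(G,K \right)} = 2 - \frac{G + K}{K + 1} = 2 - \frac{G + K}{1 + K}$)
$\left(\left(72 - F{\left(0,-6 \right)}\right) + z\right) g{\left(-8,2 \right)} = \left(\left(72 - 0\right) + 114\right) \frac{2 + 2 - -8}{1 + 2} = \left(\left(72 + 0\right) + 114\right) \frac{2 + 2 + 8}{3} = \left(72 + 114\right) \frac{1}{3} \cdot 12 = 186 \cdot 4 = 744$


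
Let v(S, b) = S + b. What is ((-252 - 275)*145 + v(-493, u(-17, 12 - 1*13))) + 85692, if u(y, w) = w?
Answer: 8783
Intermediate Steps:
((-252 - 275)*145 + v(-493, u(-17, 12 - 1*13))) + 85692 = ((-252 - 275)*145 + (-493 + (12 - 1*13))) + 85692 = (-527*145 + (-493 + (12 - 13))) + 85692 = (-76415 + (-493 - 1)) + 85692 = (-76415 - 494) + 85692 = -76909 + 85692 = 8783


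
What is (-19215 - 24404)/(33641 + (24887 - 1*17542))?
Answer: -43619/40986 ≈ -1.0642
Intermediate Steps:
(-19215 - 24404)/(33641 + (24887 - 1*17542)) = -43619/(33641 + (24887 - 17542)) = -43619/(33641 + 7345) = -43619/40986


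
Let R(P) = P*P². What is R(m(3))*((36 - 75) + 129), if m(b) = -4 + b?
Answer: -90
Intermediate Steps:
R(P) = P³
R(m(3))*((36 - 75) + 129) = (-4 + 3)³*((36 - 75) + 129) = (-1)³*(-39 + 129) = -1*90 = -90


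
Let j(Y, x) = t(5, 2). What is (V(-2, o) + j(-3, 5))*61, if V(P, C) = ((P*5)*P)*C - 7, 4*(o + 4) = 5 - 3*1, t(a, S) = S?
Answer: -4575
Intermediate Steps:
o = -7/2 (o = -4 + (5 - 3*1)/4 = -4 + (5 - 3)/4 = -4 + (¼)*2 = -4 + ½ = -7/2 ≈ -3.5000)
j(Y, x) = 2
V(P, C) = -7 + 5*C*P² (V(P, C) = ((5*P)*P)*C - 7 = (5*P²)*C - 7 = 5*C*P² - 7 = -7 + 5*C*P²)
(V(-2, o) + j(-3, 5))*61 = ((-7 + 5*(-7/2)*(-2)²) + 2)*61 = ((-7 + 5*(-7/2)*4) + 2)*61 = ((-7 - 70) + 2)*61 = (-77 + 2)*61 = -75*61 = -4575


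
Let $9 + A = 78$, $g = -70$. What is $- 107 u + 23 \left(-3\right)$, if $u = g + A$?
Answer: $38$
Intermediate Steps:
$A = 69$ ($A = -9 + 78 = 69$)
$u = -1$ ($u = -70 + 69 = -1$)
$- 107 u + 23 \left(-3\right) = \left(-107\right) \left(-1\right) + 23 \left(-3\right) = 107 - 69 = 38$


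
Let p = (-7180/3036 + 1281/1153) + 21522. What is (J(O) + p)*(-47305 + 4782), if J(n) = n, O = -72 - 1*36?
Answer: -796833063496106/875127 ≈ -9.1053e+8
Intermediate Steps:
O = -108 (O = -72 - 36 = -108)
p = 18833385938/875127 (p = (-7180*1/3036 + 1281*(1/1153)) + 21522 = (-1795/759 + 1281/1153) + 21522 = -1097356/875127 + 21522 = 18833385938/875127 ≈ 21521.)
(J(O) + p)*(-47305 + 4782) = (-108 + 18833385938/875127)*(-47305 + 4782) = (18738872222/875127)*(-42523) = -796833063496106/875127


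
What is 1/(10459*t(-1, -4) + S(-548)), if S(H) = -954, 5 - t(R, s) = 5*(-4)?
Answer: 1/260521 ≈ 3.8385e-6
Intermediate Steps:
t(R, s) = 25 (t(R, s) = 5 - 5*(-4) = 5 - 1*(-20) = 5 + 20 = 25)
1/(10459*t(-1, -4) + S(-548)) = 1/(10459*25 - 954) = 1/(261475 - 954) = 1/260521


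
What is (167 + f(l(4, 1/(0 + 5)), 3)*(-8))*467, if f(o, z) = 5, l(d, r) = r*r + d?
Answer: 59309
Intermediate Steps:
l(d, r) = d + r² (l(d, r) = r² + d = d + r²)
(167 + f(l(4, 1/(0 + 5)), 3)*(-8))*467 = (167 + 5*(-8))*467 = (167 - 40)*467 = 127*467 = 59309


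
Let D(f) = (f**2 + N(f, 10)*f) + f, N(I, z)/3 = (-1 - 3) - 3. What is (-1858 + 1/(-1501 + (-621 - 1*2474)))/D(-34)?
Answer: -8539369/8438256 ≈ -1.0120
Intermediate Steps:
N(I, z) = -21 (N(I, z) = 3*((-1 - 3) - 3) = 3*(-4 - 3) = 3*(-7) = -21)
D(f) = f**2 - 20*f (D(f) = (f**2 - 21*f) + f = f**2 - 20*f)
(-1858 + 1/(-1501 + (-621 - 1*2474)))/D(-34) = (-1858 + 1/(-1501 + (-621 - 1*2474)))/((-34*(-20 - 34))) = (-1858 + 1/(-1501 + (-621 - 2474)))/((-34*(-54))) = (-1858 + 1/(-1501 - 3095))/1836 = (-1858 + 1/(-4596))*(1/1836) = (-1858 - 1/4596)*(1/1836) = -8539369/4596*1/1836 = -8539369/8438256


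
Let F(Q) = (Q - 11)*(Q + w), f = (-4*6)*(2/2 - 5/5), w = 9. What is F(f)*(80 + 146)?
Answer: -22374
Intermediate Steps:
f = 0 (f = -24*(2*(½) - 5*⅕) = -24*(1 - 1) = -24*0 = 0)
F(Q) = (-11 + Q)*(9 + Q) (F(Q) = (Q - 11)*(Q + 9) = (-11 + Q)*(9 + Q))
F(f)*(80 + 146) = (-99 + 0² - 2*0)*(80 + 146) = (-99 + 0 + 0)*226 = -99*226 = -22374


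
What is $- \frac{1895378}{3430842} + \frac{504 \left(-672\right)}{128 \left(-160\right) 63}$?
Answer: $- \frac{39791279}{137233680} \approx -0.28995$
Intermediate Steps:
$- \frac{1895378}{3430842} + \frac{504 \left(-672\right)}{128 \left(-160\right) 63} = \left(-1895378\right) \frac{1}{3430842} - \frac{338688}{\left(-20480\right) 63} = - \frac{947689}{1715421} - \frac{338688}{-1290240} = - \frac{947689}{1715421} - - \frac{21}{80} = - \frac{947689}{1715421} + \frac{21}{80} = - \frac{39791279}{137233680}$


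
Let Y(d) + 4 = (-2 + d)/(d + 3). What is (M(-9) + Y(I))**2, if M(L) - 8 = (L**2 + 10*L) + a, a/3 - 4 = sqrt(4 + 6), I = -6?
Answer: 1651/9 + 58*sqrt(10) ≈ 366.86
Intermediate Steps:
a = 12 + 3*sqrt(10) (a = 12 + 3*sqrt(4 + 6) = 12 + 3*sqrt(10) ≈ 21.487)
M(L) = 20 + L**2 + 3*sqrt(10) + 10*L (M(L) = 8 + ((L**2 + 10*L) + (12 + 3*sqrt(10))) = 8 + (12 + L**2 + 3*sqrt(10) + 10*L) = 20 + L**2 + 3*sqrt(10) + 10*L)
Y(d) = -4 + (-2 + d)/(3 + d) (Y(d) = -4 + (-2 + d)/(d + 3) = -4 + (-2 + d)/(3 + d))
(M(-9) + Y(I))**2 = ((20 + (-9)**2 + 3*sqrt(10) + 10*(-9)) + (-14 - 3*(-6))/(3 - 6))**2 = ((20 + 81 + 3*sqrt(10) - 90) + (-14 + 18)/(-3))**2 = ((11 + 3*sqrt(10)) - 1/3*4)**2 = ((11 + 3*sqrt(10)) - 4/3)**2 = (29/3 + 3*sqrt(10))**2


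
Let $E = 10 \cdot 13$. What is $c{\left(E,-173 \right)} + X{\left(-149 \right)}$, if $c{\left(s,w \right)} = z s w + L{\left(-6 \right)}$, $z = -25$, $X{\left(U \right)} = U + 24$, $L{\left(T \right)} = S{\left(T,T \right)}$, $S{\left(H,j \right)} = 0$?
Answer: $562125$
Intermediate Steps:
$L{\left(T \right)} = 0$
$X{\left(U \right)} = 24 + U$
$E = 130$
$c{\left(s,w \right)} = - 25 s w$ ($c{\left(s,w \right)} = - 25 s w + 0 = - 25 s w$)
$c{\left(E,-173 \right)} + X{\left(-149 \right)} = \left(-25\right) 130 \left(-173\right) + \left(24 - 149\right) = 562250 - 125 = 562125$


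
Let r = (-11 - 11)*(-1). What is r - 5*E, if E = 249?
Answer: -1223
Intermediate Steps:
r = 22 (r = -22*(-1) = 22)
r - 5*E = 22 - 5*249 = 22 - 1245 = -1223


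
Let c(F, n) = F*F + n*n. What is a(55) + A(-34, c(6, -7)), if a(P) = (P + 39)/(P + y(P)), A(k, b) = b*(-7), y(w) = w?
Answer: -32678/55 ≈ -594.15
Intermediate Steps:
c(F, n) = F**2 + n**2
A(k, b) = -7*b
a(P) = (39 + P)/(2*P) (a(P) = (P + 39)/(P + P) = (39 + P)/((2*P)) = (39 + P)*(1/(2*P)) = (39 + P)/(2*P))
a(55) + A(-34, c(6, -7)) = (1/2)*(39 + 55)/55 - 7*(6**2 + (-7)**2) = (1/2)*(1/55)*94 - 7*(36 + 49) = 47/55 - 7*85 = 47/55 - 595 = -32678/55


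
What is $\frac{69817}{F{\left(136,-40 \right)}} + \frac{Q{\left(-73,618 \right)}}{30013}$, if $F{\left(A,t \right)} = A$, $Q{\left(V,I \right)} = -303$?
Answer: $\frac{2095376413}{4081768} \approx 513.35$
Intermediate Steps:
$\frac{69817}{F{\left(136,-40 \right)}} + \frac{Q{\left(-73,618 \right)}}{30013} = \frac{69817}{136} - \frac{303}{30013} = \frac{2095376413}{4081768}$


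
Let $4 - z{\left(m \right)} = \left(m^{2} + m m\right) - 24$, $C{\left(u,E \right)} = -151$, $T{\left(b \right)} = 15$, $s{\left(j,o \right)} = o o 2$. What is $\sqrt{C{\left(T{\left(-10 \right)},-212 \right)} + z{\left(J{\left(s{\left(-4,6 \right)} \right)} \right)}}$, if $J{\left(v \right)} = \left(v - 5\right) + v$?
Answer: $i \sqrt{38765} \approx 196.89 i$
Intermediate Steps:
$s{\left(j,o \right)} = 2 o^{2}$ ($s{\left(j,o \right)} = o^{2} \cdot 2 = 2 o^{2}$)
$J{\left(v \right)} = -5 + 2 v$ ($J{\left(v \right)} = \left(-5 + v\right) + v = -5 + 2 v$)
$z{\left(m \right)} = 28 - 2 m^{2}$ ($z{\left(m \right)} = 4 - \left(\left(m^{2} + m m\right) - 24\right) = 4 - \left(\left(m^{2} + m^{2}\right) - 24\right) = 4 - \left(2 m^{2} - 24\right) = 4 - \left(-24 + 2 m^{2}\right) = 28 - 2 m^{2}$)
$\sqrt{C{\left(T{\left(-10 \right)},-212 \right)} + z{\left(J{\left(s{\left(-4,6 \right)} \right)} \right)}} = \sqrt{-151 + \left(28 - 2 \left(-5 + 2 \cdot 2 \cdot 6^{2}\right)^{2}\right)} = \sqrt{-151 + \left(28 - 2 \left(-5 + 2 \cdot 2 \cdot 36\right)^{2}\right)} = \sqrt{-151 + \left(28 - 2 \left(-5 + 2 \cdot 72\right)^{2}\right)} = \sqrt{-151 + \left(28 - 2 \left(-5 + 144\right)^{2}\right)} = \sqrt{-151 + \left(28 - 2 \cdot 139^{2}\right)} = \sqrt{-151 + \left(28 - 38642\right)} = \sqrt{-151 - 38614} = \sqrt{-38765} = i \sqrt{38765}$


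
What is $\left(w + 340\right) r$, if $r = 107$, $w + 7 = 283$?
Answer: $65912$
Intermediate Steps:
$w = 276$ ($w = -7 + 283 = 276$)
$\left(w + 340\right) r = \left(276 + 340\right) 107 = 616 \cdot 107 = 65912$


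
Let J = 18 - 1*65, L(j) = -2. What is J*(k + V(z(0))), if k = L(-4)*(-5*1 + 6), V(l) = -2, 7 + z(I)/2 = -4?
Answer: 188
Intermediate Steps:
z(I) = -22 (z(I) = -14 + 2*(-4) = -14 - 8 = -22)
J = -47 (J = 18 - 65 = -47)
k = -2 (k = -2*(-5*1 + 6) = -2*(-5 + 6) = -2*1 = -2)
J*(k + V(z(0))) = -47*(-2 - 2) = -47*(-4) = 188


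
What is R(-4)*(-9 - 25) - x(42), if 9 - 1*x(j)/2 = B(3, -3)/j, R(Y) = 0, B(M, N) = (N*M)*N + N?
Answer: -118/7 ≈ -16.857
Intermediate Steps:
B(M, N) = N + M*N² (B(M, N) = (M*N)*N + N = M*N² + N = N + M*N²)
x(j) = 18 - 48/j (x(j) = 18 - 2*(-3*(1 + 3*(-3)))/j = 18 - 2*(-3*(1 - 9))/j = 18 - 2*(-3*(-8))/j = 18 - 48/j)
R(-4)*(-9 - 25) - x(42) = 0*(-9 - 25) - (18 - 48/42) = 0*(-34) - (18 - 48*1/42) = 0 - (18 - 8/7) = 0 - 1*118/7 = 0 - 118/7 = -118/7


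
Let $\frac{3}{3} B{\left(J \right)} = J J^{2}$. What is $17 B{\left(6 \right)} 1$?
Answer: $3672$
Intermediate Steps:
$B{\left(J \right)} = J^{3}$ ($B{\left(J \right)} = J J^{2} = J^{3}$)
$17 B{\left(6 \right)} 1 = 17 \cdot 6^{3} \cdot 1 = 17 \cdot 216 \cdot 1 = 3672 \cdot 1 = 3672$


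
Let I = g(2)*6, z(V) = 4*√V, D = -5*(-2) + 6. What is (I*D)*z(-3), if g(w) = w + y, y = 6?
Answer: 3072*I*√3 ≈ 5320.9*I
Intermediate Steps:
D = 16 (D = 10 + 6 = 16)
g(w) = 6 + w (g(w) = w + 6 = 6 + w)
I = 48 (I = (6 + 2)*6 = 8*6 = 48)
(I*D)*z(-3) = (48*16)*(4*√(-3)) = 768*(4*(I*√3)) = 768*(4*I*√3) = 3072*I*√3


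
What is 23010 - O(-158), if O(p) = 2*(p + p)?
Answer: 23642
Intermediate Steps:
O(p) = 4*p (O(p) = 2*(2*p) = 4*p)
23010 - O(-158) = 23010 - 4*(-158) = 23010 - 1*(-632) = 23010 + 632 = 23642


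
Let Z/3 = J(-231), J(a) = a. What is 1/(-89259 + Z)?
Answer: -1/89952 ≈ -1.1117e-5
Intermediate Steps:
Z = -693 (Z = 3*(-231) = -693)
1/(-89259 + Z) = 1/(-89259 - 693) = 1/(-89952) = -1/89952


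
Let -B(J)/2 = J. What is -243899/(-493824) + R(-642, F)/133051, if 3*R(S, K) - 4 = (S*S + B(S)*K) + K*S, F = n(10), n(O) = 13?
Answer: 33890324787/21901259008 ≈ 1.5474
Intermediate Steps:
B(J) = -2*J
F = 13
R(S, K) = 4/3 + S²/3 - K*S/3 (R(S, K) = 4/3 + ((S*S + (-2*S)*K) + K*S)/3 = 4/3 + ((S² - 2*K*S) + K*S)/3 = 4/3 + (S² - K*S)/3 = 4/3 + (S²/3 - K*S/3) = 4/3 + S²/3 - K*S/3)
-243899/(-493824) + R(-642, F)/133051 = -243899/(-493824) + (4/3 + (⅓)*(-642)² - ⅓*13*(-642))/133051 = -243899*(-1/493824) + (4/3 + (⅓)*412164 + 2782)*(1/133051) = 243899/493824 + (4/3 + 137388 + 2782)*(1/133051) = 243899/493824 + (420514/3)*(1/133051) = 243899/493824 + 420514/399153 = 33890324787/21901259008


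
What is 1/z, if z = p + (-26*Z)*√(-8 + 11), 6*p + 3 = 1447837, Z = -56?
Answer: 2171751/523998584617 - 13104*√3/523998584617 ≈ 4.1013e-6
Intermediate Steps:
p = 723917/3 (p = -½ + (⅙)*1447837 = -½ + 1447837/6 = 723917/3 ≈ 2.4131e+5)
z = 723917/3 + 1456*√3 (z = 723917/3 + (-26*(-56))*√(-8 + 11) = 723917/3 + 1456*√3 ≈ 2.4383e+5)
1/z = 1/(723917/3 + 1456*√3)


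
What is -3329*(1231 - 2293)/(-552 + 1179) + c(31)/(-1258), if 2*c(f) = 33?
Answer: 2965013559/525844 ≈ 5638.6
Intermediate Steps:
c(f) = 33/2 (c(f) = (½)*33 = 33/2)
-3329*(1231 - 2293)/(-552 + 1179) + c(31)/(-1258) = -3329*(1231 - 2293)/(-552 + 1179) + (33/2)/(-1258) = -3329/(627/(-1062)) + (33/2)*(-1/1258) = -3329/(627*(-1/1062)) - 33/2516 = -3329/(-209/354) - 33/2516 = -3329*(-354/209) - 33/2516 = 1178466/209 - 33/2516 = 2965013559/525844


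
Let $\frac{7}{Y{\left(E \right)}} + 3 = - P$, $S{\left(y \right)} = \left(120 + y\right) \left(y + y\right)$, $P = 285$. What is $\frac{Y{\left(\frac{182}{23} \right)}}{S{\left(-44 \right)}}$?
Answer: $\frac{7}{1926144} \approx 3.6342 \cdot 10^{-6}$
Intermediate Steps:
$S{\left(y \right)} = 2 y \left(120 + y\right)$ ($S{\left(y \right)} = \left(120 + y\right) 2 y = 2 y \left(120 + y\right)$)
$Y{\left(E \right)} = - \frac{7}{288}$ ($Y{\left(E \right)} = \frac{7}{-3 - 285} = \frac{7}{-288} = 7 \left(- \frac{1}{288}\right) = - \frac{7}{288}$)
$\frac{Y{\left(\frac{182}{23} \right)}}{S{\left(-44 \right)}} = - \frac{7}{288 \cdot 2 \left(-44\right) \left(120 - 44\right)} = - \frac{7}{288 \cdot 2 \left(-44\right) 76} = - \frac{7}{288 \left(-6688\right)} = \left(- \frac{7}{288}\right) \left(- \frac{1}{6688}\right) = \frac{7}{1926144}$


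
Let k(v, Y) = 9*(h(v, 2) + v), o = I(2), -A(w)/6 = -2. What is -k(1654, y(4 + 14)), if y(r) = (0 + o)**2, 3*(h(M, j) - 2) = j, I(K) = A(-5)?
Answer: -14910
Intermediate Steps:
A(w) = 12 (A(w) = -6*(-2) = 12)
I(K) = 12
o = 12
h(M, j) = 2 + j/3
y(r) = 144 (y(r) = (0 + 12)**2 = 12**2 = 144)
k(v, Y) = 24 + 9*v (k(v, Y) = 9*((2 + (1/3)*2) + v) = 9*((2 + 2/3) + v) = 9*(8/3 + v) = 24 + 9*v)
-k(1654, y(4 + 14)) = -(24 + 9*1654) = -(24 + 14886) = -1*14910 = -14910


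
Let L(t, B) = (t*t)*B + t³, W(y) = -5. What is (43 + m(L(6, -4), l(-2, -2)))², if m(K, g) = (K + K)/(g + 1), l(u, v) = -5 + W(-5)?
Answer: 729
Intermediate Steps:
l(u, v) = -10 (l(u, v) = -5 - 5 = -10)
L(t, B) = t³ + B*t² (L(t, B) = t²*B + t³ = B*t² + t³ = t³ + B*t²)
m(K, g) = 2*K/(1 + g) (m(K, g) = (2*K)/(1 + g) = 2*K/(1 + g))
(43 + m(L(6, -4), l(-2, -2)))² = (43 + 2*(6²*(-4 + 6))/(1 - 10))² = (43 + 2*(36*2)/(-9))² = (43 + 2*72*(-⅑))² = (43 - 16)² = 27² = 729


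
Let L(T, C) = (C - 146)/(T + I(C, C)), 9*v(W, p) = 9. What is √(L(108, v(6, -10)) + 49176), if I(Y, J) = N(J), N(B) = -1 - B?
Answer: √552526166/106 ≈ 221.75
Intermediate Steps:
I(Y, J) = -1 - J
v(W, p) = 1 (v(W, p) = (⅑)*9 = 1)
L(T, C) = (-146 + C)/(-1 + T - C) (L(T, C) = (C - 146)/(T + (-1 - C)) = (-146 + C)/(-1 + T - C))
√(L(108, v(6, -10)) + 49176) = √((146 - 1*1)/(1 + 1 - 1*108) + 49176) = √((146 - 1)/(1 + 1 - 108) + 49176) = √(145/(-106) + 49176) = √(-1/106*145 + 49176) = √(-145/106 + 49176) = √(5212511/106) = √552526166/106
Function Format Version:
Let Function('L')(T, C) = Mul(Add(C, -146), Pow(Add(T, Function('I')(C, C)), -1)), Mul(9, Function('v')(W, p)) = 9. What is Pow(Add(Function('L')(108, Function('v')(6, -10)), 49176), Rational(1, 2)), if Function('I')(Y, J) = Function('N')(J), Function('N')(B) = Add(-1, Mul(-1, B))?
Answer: Mul(Rational(1, 106), Pow(552526166, Rational(1, 2))) ≈ 221.75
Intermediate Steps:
Function('I')(Y, J) = Add(-1, Mul(-1, J))
Function('v')(W, p) = 1 (Function('v')(W, p) = Mul(Rational(1, 9), 9) = 1)
Function('L')(T, C) = Mul(Pow(Add(-1, T, Mul(-1, C)), -1), Add(-146, C)) (Function('L')(T, C) = Mul(Add(C, -146), Pow(Add(T, Add(-1, Mul(-1, C))), -1)) = Mul(Add(-146, C), Pow(Add(-1, T, Mul(-1, C)), -1)) = Mul(Pow(Add(-1, T, Mul(-1, C)), -1), Add(-146, C)))
Pow(Add(Function('L')(108, Function('v')(6, -10)), 49176), Rational(1, 2)) = Pow(Add(Mul(Pow(Add(1, 1, Mul(-1, 108)), -1), Add(146, Mul(-1, 1))), 49176), Rational(1, 2)) = Pow(Add(Mul(Pow(Add(1, 1, -108), -1), Add(146, -1)), 49176), Rational(1, 2)) = Pow(Add(Mul(Pow(-106, -1), 145), 49176), Rational(1, 2)) = Pow(Add(Mul(Rational(-1, 106), 145), 49176), Rational(1, 2)) = Pow(Add(Rational(-145, 106), 49176), Rational(1, 2)) = Pow(Rational(5212511, 106), Rational(1, 2)) = Mul(Rational(1, 106), Pow(552526166, Rational(1, 2)))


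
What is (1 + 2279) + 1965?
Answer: 4245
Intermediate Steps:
(1 + 2279) + 1965 = 2280 + 1965 = 4245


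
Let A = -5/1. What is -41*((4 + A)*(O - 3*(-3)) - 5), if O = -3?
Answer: 451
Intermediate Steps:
A = -5 (A = 1*(-5) = -5)
-41*((4 + A)*(O - 3*(-3)) - 5) = -41*((4 - 5)*(-3 - 3*(-3)) - 5) = -41*(-(-3 + 9) - 5) = -41*(-1*6 - 5) = -41*(-6 - 5) = -41*(-11) = 451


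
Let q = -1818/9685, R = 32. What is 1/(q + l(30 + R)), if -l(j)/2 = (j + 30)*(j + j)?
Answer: -9685/220974778 ≈ -4.3829e-5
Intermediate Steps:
q = -1818/9685 (q = -1818*1/9685 = -1818/9685 ≈ -0.18771)
l(j) = -4*j*(30 + j) (l(j) = -2*(j + 30)*(j + j) = -2*(30 + j)*2*j = -4*j*(30 + j))
1/(q + l(30 + R)) = 1/(-1818/9685 - 4*(30 + 32)*(30 + (30 + 32))) = 1/(-1818/9685 - 4*62*(30 + 62)) = 1/(-1818/9685 - 4*62*92) = 1/(-1818/9685 - 22816) = 1/(-220974778/9685) = -9685/220974778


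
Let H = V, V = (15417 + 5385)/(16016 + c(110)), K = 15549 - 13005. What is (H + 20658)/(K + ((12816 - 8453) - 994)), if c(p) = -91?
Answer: 109666484/31388175 ≈ 3.4939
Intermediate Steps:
K = 2544
V = 20802/15925 (V = (15417 + 5385)/(16016 - 91) = 20802/15925 ≈ 1.3062)
H = 20802/15925 ≈ 1.3062
(H + 20658)/(K + ((12816 - 8453) - 994)) = (20802/15925 + 20658)/(2544 + ((12816 - 8453) - 994)) = 328999452/(15925*(2544 + (4363 - 994))) = 328999452/(15925*(2544 + 3369)) = (328999452/15925)/5913 = (328999452/15925)*(1/5913) = 109666484/31388175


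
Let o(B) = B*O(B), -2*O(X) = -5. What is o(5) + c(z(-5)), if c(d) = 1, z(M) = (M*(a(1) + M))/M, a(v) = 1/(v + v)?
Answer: 27/2 ≈ 13.500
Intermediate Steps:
a(v) = 1/(2*v)
O(X) = 5/2 (O(X) = -½*(-5) = 5/2)
o(B) = 5*B/2 (o(B) = B*(5/2) = 5*B/2)
z(M) = ½ + M (z(M) = (M*((½)/1 + M))/M = (M*((½)*1 + M))/M = (M*(½ + M))/M = ½ + M)
o(5) + c(z(-5)) = (5/2)*5 + 1 = 25/2 + 1 = 27/2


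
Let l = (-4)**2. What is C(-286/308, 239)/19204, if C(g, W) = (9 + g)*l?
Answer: 226/33607 ≈ 0.0067248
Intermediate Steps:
l = 16
C(g, W) = 144 + 16*g (C(g, W) = (9 + g)*16 = 144 + 16*g)
C(-286/308, 239)/19204 = (144 + 16*(-286/308))/19204 = (144 + 16*(-286*1/308))*(1/19204) = (144 + 16*(-13/14))*(1/19204) = (144 - 104/7)*(1/19204) = (904/7)*(1/19204) = 226/33607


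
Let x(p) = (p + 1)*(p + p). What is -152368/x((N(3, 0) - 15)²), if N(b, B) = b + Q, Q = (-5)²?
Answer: -38092/14365 ≈ -2.6517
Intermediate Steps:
Q = 25
N(b, B) = 25 + b (N(b, B) = b + 25 = 25 + b)
x(p) = 2*p*(1 + p) (x(p) = (1 + p)*(2*p) = 2*p*(1 + p))
-152368/x((N(3, 0) - 15)²) = -152368*1/(2*(1 + ((25 + 3) - 15)²)*((25 + 3) - 15)²) = -152368*1/(2*(1 + (28 - 15)²)*(28 - 15)²) = -152368*1/(338*(1 + 13²)) = -152368*1/(338*(1 + 169)) = -152368/(2*169*170) = -152368/57460 = -152368*1/57460 = -38092/14365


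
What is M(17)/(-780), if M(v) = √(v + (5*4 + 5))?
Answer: -√42/780 ≈ -0.0083086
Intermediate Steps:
M(v) = √(25 + v) (M(v) = √(v + (20 + 5)) = √(v + 25) = √(25 + v))
M(17)/(-780) = √(25 + 17)/(-780) = √42*(-1/780) = -√42/780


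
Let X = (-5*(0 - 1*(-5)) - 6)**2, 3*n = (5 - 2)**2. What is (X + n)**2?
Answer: 929296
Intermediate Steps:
n = 3 (n = (5 - 2)**2/3 = (1/3)*3**2 = (1/3)*9 = 3)
X = 961 (X = (-5*(0 + 5) - 6)**2 = (-5*5 - 6)**2 = (-25 - 6)**2 = (-31)**2 = 961)
(X + n)**2 = (961 + 3)**2 = 964**2 = 929296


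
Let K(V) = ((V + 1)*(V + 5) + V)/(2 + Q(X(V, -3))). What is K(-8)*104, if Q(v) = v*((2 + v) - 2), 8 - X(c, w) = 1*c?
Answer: 676/129 ≈ 5.2403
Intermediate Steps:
X(c, w) = 8 - c
Q(v) = v² (Q(v) = v*v = v²)
K(V) = (V + (1 + V)*(5 + V))/(2 + (8 - V)²) (K(V) = ((V + 1)*(V + 5) + V)/(2 + (8 - V)²) = ((1 + V)*(5 + V) + V)/(2 + (8 - V)²) = (V + (1 + V)*(5 + V))/(2 + (8 - V)²))
K(-8)*104 = ((5 + (-8)² + 7*(-8))/(2 + (-8 - 8)²))*104 = ((5 + 64 - 56)/(2 + (-16)²))*104 = (13/(2 + 256))*104 = (13/258)*104 = 676/129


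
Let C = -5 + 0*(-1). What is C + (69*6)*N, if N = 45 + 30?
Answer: 31045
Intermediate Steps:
N = 75
C = -5 (C = -5 + 0 = -5)
C + (69*6)*N = -5 + (69*6)*75 = -5 + 414*75 = -5 + 31050 = 31045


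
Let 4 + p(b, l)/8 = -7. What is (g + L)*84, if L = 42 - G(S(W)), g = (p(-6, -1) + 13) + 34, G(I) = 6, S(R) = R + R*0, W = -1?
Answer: -420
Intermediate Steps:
p(b, l) = -88 (p(b, l) = -32 + 8*(-7) = -32 - 56 = -88)
S(R) = R (S(R) = R + 0 = R)
g = -41 (g = (-88 + 13) + 34 = -75 + 34 = -41)
L = 36 (L = 42 - 1*6 = 42 - 6 = 36)
(g + L)*84 = (-41 + 36)*84 = -5*84 = -420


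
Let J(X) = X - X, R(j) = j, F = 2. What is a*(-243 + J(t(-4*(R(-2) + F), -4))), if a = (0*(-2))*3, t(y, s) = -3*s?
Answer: 0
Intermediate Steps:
a = 0 (a = 0*3 = 0)
J(X) = 0
a*(-243 + J(t(-4*(R(-2) + F), -4))) = 0*(-243 + 0) = 0*(-243) = 0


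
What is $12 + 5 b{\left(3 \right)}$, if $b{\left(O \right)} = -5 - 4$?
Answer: $-33$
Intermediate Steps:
$b{\left(O \right)} = -9$ ($b{\left(O \right)} = -5 - 4 = -9$)
$12 + 5 b{\left(3 \right)} = 12 + 5 \left(-9\right) = 12 - 45 = -33$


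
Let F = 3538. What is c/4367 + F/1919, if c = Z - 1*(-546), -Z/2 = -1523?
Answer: 22343494/8380273 ≈ 2.6662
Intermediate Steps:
Z = 3046 (Z = -2*(-1523) = 3046)
c = 3592 (c = 3046 - 1*(-546) = 3046 + 546 = 3592)
c/4367 + F/1919 = 3592/4367 + 3538/1919 = 22343494/8380273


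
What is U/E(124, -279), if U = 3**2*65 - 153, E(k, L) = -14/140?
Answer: -4320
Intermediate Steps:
E(k, L) = -1/10 (E(k, L) = -14*1/140 = -1/10)
U = 432 (U = 9*65 - 153 = 585 - 153 = 432)
U/E(124, -279) = 432/(-1/10) = 432*(-10) = -4320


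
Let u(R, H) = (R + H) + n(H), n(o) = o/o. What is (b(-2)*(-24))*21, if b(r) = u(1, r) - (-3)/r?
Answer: 756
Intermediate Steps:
n(o) = 1
u(R, H) = 1 + H + R (u(R, H) = (R + H) + 1 = (H + R) + 1 = 1 + H + R)
b(r) = 2 + r + 3/r (b(r) = (1 + r + 1) - (-3)/r = (2 + r) + 3/r = 2 + r + 3/r)
(b(-2)*(-24))*21 = ((2 - 2 + 3/(-2))*(-24))*21 = ((2 - 2 + 3*(-½))*(-24))*21 = ((2 - 2 - 3/2)*(-24))*21 = -3/2*(-24)*21 = 36*21 = 756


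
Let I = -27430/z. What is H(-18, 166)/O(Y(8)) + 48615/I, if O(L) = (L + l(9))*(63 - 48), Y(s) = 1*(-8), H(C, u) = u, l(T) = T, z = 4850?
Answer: -353218787/41145 ≈ -8584.7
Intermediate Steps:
Y(s) = -8
I = -2743/485 (I = -27430/4850 = -27430*1/4850 = -2743/485 ≈ -5.6557)
O(L) = 135 + 15*L (O(L) = (L + 9)*(63 - 48) = (9 + L)*15 = 135 + 15*L)
H(-18, 166)/O(Y(8)) + 48615/I = 166/(135 + 15*(-8)) + 48615/(-2743/485) = 166/(135 - 120) + 48615*(-485/2743) = 166/15 - 23578275/2743 = -353218787/41145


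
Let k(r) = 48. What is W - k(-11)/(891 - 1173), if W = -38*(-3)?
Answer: 5366/47 ≈ 114.17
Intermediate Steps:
W = 114
W - k(-11)/(891 - 1173) = 114 - 48/(891 - 1173) = 114 - 48/(-282) = 114 - 48*(-1)/282 = 114 - 1*(-8/47) = 114 + 8/47 = 5366/47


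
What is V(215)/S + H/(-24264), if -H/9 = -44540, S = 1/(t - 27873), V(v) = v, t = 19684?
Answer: -1186679125/674 ≈ -1.7607e+6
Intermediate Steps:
S = -1/8189 (S = 1/(19684 - 27873) = 1/(-8189) = -1/8189 ≈ -0.00012212)
H = 400860 (H = -9*(-44540) = 400860)
V(215)/S + H/(-24264) = 215/(-1/8189) + 400860/(-24264) = 215*(-8189) + 400860*(-1/24264) = -1760635 - 11135/674 = -1186679125/674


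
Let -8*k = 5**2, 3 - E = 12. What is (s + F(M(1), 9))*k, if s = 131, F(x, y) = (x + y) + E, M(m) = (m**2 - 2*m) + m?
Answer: -3275/8 ≈ -409.38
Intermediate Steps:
E = -9 (E = 3 - 1*12 = 3 - 12 = -9)
M(m) = m**2 - m
F(x, y) = -9 + x + y (F(x, y) = (x + y) - 9 = -9 + x + y)
k = -25/8 (k = -1/8*5**2 = -1/8*25 = -25/8 ≈ -3.1250)
(s + F(M(1), 9))*k = (131 + (-9 + 1*(-1 + 1) + 9))*(-25/8) = (131 + (-9 + 1*0 + 9))*(-25/8) = (131 + (-9 + 0 + 9))*(-25/8) = (131 + 0)*(-25/8) = 131*(-25/8) = -3275/8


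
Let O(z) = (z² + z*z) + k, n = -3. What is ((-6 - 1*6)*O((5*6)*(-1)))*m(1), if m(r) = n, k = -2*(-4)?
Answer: 65088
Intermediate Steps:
k = 8
m(r) = -3
O(z) = 8 + 2*z² (O(z) = (z² + z*z) + 8 = (z² + z²) + 8 = 2*z² + 8 = 8 + 2*z²)
((-6 - 1*6)*O((5*6)*(-1)))*m(1) = ((-6 - 1*6)*(8 + 2*((5*6)*(-1))²))*(-3) = ((-6 - 6)*(8 + 2*(30*(-1))²))*(-3) = -12*(8 + 2*(-30)²)*(-3) = -12*(8 + 2*900)*(-3) = -12*(8 + 1800)*(-3) = -12*1808*(-3) = -21696*(-3) = 65088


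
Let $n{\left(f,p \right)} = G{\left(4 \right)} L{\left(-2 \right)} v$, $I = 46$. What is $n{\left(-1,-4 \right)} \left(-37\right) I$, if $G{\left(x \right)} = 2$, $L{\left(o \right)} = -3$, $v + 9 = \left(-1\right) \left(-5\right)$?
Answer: $-40848$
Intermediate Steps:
$v = -4$ ($v = -9 - -5 = -9 + 5 = -4$)
$n{\left(f,p \right)} = 24$ ($n{\left(f,p \right)} = 2 \left(\left(-3\right) \left(-4\right)\right) = 2 \cdot 12 = 24$)
$n{\left(-1,-4 \right)} \left(-37\right) I = 24 \left(-37\right) 46 = \left(-888\right) 46 = -40848$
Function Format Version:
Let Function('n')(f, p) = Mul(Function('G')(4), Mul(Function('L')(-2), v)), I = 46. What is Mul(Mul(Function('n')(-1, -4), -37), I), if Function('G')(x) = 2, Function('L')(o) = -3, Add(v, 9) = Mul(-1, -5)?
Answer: -40848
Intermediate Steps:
v = -4 (v = Add(-9, Mul(-1, -5)) = Add(-9, 5) = -4)
Function('n')(f, p) = 24 (Function('n')(f, p) = Mul(2, Mul(-3, -4)) = Mul(2, 12) = 24)
Mul(Mul(Function('n')(-1, -4), -37), I) = Mul(Mul(24, -37), 46) = Mul(-888, 46) = -40848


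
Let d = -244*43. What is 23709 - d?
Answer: 34201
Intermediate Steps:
d = -10492
23709 - d = 23709 - 1*(-10492) = 23709 + 10492 = 34201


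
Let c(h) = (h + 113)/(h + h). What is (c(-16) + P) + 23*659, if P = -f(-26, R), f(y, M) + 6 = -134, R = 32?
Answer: 489407/32 ≈ 15294.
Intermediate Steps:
f(y, M) = -140 (f(y, M) = -6 - 134 = -140)
P = 140 (P = -1*(-140) = 140)
c(h) = (113 + h)/(2*h) (c(h) = (113 + h)/((2*h)) = (113 + h)*(1/(2*h)) = (113 + h)/(2*h))
(c(-16) + P) + 23*659 = ((½)*(113 - 16)/(-16) + 140) + 23*659 = ((½)*(-1/16)*97 + 140) + 15157 = (-97/32 + 140) + 15157 = 4383/32 + 15157 = 489407/32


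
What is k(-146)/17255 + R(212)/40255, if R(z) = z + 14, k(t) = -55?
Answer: 337121/138920005 ≈ 0.0024267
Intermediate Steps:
R(z) = 14 + z
k(-146)/17255 + R(212)/40255 = -55/17255 + (14 + 212)/40255 = -55*1/17255 + 226*(1/40255) = -11/3451 + 226/40255 = 337121/138920005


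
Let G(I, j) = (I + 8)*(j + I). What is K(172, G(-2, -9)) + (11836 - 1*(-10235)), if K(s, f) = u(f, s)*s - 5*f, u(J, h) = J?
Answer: 11049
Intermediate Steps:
G(I, j) = (8 + I)*(I + j)
K(s, f) = -5*f + f*s (K(s, f) = f*s - 5*f = -5*f + f*s)
K(172, G(-2, -9)) + (11836 - 1*(-10235)) = ((-2)² + 8*(-2) + 8*(-9) - 2*(-9))*(-5 + 172) + (11836 - 1*(-10235)) = (4 - 16 - 72 + 18)*167 + (11836 + 10235) = -66*167 + 22071 = -11022 + 22071 = 11049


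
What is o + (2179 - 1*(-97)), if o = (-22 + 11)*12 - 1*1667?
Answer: 477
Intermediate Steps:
o = -1799 (o = -11*12 - 1667 = -132 - 1667 = -1799)
o + (2179 - 1*(-97)) = -1799 + (2179 - 1*(-97)) = -1799 + (2179 + 97) = -1799 + 2276 = 477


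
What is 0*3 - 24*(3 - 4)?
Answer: 24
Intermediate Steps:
0*3 - 24*(3 - 4) = 0 - 24*(-1) = 0 - 12*(-2) = 0 + 24 = 24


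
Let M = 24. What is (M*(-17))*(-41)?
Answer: 16728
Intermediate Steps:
(M*(-17))*(-41) = (24*(-17))*(-41) = -408*(-41) = 16728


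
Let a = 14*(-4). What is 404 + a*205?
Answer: -11076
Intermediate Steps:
a = -56
404 + a*205 = 404 - 56*205 = 404 - 11480 = -11076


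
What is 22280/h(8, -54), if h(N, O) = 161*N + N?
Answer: 2785/162 ≈ 17.191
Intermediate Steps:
h(N, O) = 162*N
22280/h(8, -54) = 22280/((162*8)) = 22280/1296 = 22280*(1/1296) = 2785/162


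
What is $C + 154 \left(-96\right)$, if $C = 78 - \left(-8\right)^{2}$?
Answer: $-14770$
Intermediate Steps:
$C = 14$ ($C = 78 - 64 = 14$)
$C + 154 \left(-96\right) = 14 + 154 \left(-96\right) = 14 - 14784 = -14770$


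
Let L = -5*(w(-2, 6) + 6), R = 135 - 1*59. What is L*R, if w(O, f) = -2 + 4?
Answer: -3040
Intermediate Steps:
w(O, f) = 2
R = 76 (R = 135 - 59 = 76)
L = -40 (L = -5*(2 + 6) = -5*8 = -40)
L*R = -40*76 = -3040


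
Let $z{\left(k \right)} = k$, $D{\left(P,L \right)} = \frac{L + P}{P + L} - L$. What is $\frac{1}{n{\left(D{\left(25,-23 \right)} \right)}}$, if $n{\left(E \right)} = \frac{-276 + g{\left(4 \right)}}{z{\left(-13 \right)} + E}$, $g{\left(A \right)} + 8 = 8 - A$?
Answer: $- \frac{11}{280} \approx -0.039286$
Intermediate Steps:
$D{\left(P,L \right)} = 1 - L$ ($D{\left(P,L \right)} = \frac{L + P}{L + P} - L = 1 - L$)
$g{\left(A \right)} = - A$ ($g{\left(A \right)} = -8 - \left(-8 + A\right) = - A$)
$n{\left(E \right)} = - \frac{280}{-13 + E}$ ($n{\left(E \right)} = \frac{-276 - 4}{-13 + E} = - \frac{280}{-13 + E}$)
$\frac{1}{n{\left(D{\left(25,-23 \right)} \right)}} = \frac{1}{\left(-280\right) \frac{1}{-13 + \left(1 - -23\right)}} = \frac{1}{\left(-280\right) \frac{1}{-13 + \left(1 + 23\right)}} = \frac{1}{\left(-280\right) \frac{1}{-13 + 24}} = \frac{1}{\left(-280\right) \frac{1}{11}} = \frac{1}{- \frac{280}{11}} = - \frac{11}{280}$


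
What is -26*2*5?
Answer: -260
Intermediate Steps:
-26*2*5 = -13*4*5 = -52*5 = -260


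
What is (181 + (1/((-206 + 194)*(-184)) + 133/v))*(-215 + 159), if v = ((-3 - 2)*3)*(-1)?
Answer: -4890977/460 ≈ -10633.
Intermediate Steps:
v = 15 (v = -5*3*(-1) = -15*(-1) = 15)
(181 + (1/((-206 + 194)*(-184)) + 133/v))*(-215 + 159) = (181 + (1/((-206 + 194)*(-184)) + 133/15))*(-215 + 159) = (181 + (-1/184/(-12) + 133*(1/15)))*(-56) = (181 + (-1/12*(-1/184) + 133/15))*(-56) = (181 + (1/2208 + 133/15))*(-56) = (181 + 32631/3680)*(-56) = (698711/3680)*(-56) = -4890977/460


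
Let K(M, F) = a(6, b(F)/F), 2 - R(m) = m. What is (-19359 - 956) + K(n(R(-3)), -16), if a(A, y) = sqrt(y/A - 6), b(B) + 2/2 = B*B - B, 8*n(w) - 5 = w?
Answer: -20315 + 11*I*sqrt(42)/24 ≈ -20315.0 + 2.9703*I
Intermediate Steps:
R(m) = 2 - m
n(w) = 5/8 + w/8
b(B) = -1 + B**2 - B (b(B) = -1 + (B*B - B) = -1 + (B**2 - B) = -1 + B**2 - B)
a(A, y) = sqrt(-6 + y/A)
K(M, F) = sqrt(-6 + (-1 + F**2 - F)/(6*F)) (K(M, F) = sqrt(-6 + ((-1 + F**2 - F)/F)/6) = sqrt(-6 + ((-1 + F**2 - F)/F)*(1/6)) = sqrt(-6 + (-1 + F**2 - F)/(6*F)))
(-19359 - 956) + K(n(R(-3)), -16) = (-19359 - 956) + sqrt(-222 - 6/(-16) + 6*(-16))/6 = -20315 + sqrt(-222 - 6*(-1/16) - 96)/6 = -20315 + sqrt(-222 + 3/8 - 96)/6 = -20315 + sqrt(-2541/8)/6 = -20315 + (11*I*sqrt(42)/4)/6 = -20315 + 11*I*sqrt(42)/24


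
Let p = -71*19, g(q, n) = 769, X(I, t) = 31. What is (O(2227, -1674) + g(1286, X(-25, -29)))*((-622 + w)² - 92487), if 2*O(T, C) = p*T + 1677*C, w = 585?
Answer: 264697015497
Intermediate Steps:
p = -1349
O(T, C) = -1349*T/2 + 1677*C/2 (O(T, C) = (-1349*T + 1677*C)/2 = -1349*T/2 + 1677*C/2)
(O(2227, -1674) + g(1286, X(-25, -29)))*((-622 + w)² - 92487) = ((-1349/2*2227 + (1677/2)*(-1674)) + 769)*((-622 + 585)² - 92487) = ((-3004223/2 - 1403649) + 769)*((-37)² - 92487) = (-5811521/2 + 769)*(1369 - 92487) = -5809983/2*(-91118) = 264697015497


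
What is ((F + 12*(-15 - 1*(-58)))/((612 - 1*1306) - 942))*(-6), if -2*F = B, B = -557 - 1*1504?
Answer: 9279/1636 ≈ 5.6718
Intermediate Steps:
B = -2061 (B = -557 - 1504 = -2061)
F = 2061/2 (F = -½*(-2061) = 2061/2 ≈ 1030.5)
((F + 12*(-15 - 1*(-58)))/((612 - 1*1306) - 942))*(-6) = ((2061/2 + 12*(-15 - 1*(-58)))/((612 - 1*1306) - 942))*(-6) = ((2061/2 + 12*(-15 + 58))/((612 - 1306) - 942))*(-6) = ((2061/2 + 12*43)/(-694 - 942))*(-6) = ((2061/2 + 516)/(-1636))*(-6) = ((3093/2)*(-1/1636))*(-6) = -3093/3272*(-6) = 9279/1636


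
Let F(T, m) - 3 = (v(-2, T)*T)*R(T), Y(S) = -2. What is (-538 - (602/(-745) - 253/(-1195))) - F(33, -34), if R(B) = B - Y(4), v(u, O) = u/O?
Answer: -83757724/178055 ≈ -470.40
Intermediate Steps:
R(B) = 2 + B (R(B) = B - 1*(-2) = B + 2 = 2 + B)
F(T, m) = -1 - 2*T (F(T, m) = 3 + ((-2/T)*T)*(2 + T) = 3 - 2*(2 + T) = 3 + (-4 - 2*T) = -1 - 2*T)
(-538 - (602/(-745) - 253/(-1195))) - F(33, -34) = (-538 - (602/(-745) - 253/(-1195))) - (-1 - 2*33) = (-538 - (602*(-1/745) - 253*(-1/1195))) - (-1 - 66) = (-538 - (-602/745 + 253/1195)) - 1*(-67) = (-538 - 1*(-106181/178055)) + 67 = (-538 + 106181/178055) + 67 = -95687409/178055 + 67 = -83757724/178055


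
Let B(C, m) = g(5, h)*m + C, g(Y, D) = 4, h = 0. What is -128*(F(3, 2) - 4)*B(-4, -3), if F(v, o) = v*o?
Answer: 4096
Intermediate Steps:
B(C, m) = C + 4*m (B(C, m) = 4*m + C = C + 4*m)
F(v, o) = o*v
-128*(F(3, 2) - 4)*B(-4, -3) = -128*(2*3 - 4)*(-4 + 4*(-3)) = -128*(6 - 4)*(-4 - 12) = -256*(-16) = -128*(-32) = 4096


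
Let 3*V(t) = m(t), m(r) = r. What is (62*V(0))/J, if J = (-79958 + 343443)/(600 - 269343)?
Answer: 0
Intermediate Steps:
V(t) = t/3
J = -263485/268743 (J = 263485/(-268743) = 263485*(-1/268743) = -263485/268743 ≈ -0.98043)
(62*V(0))/J = (62*((⅓)*0))/(-263485/268743) = (62*0)*(-268743/263485) = 0*(-268743/263485) = 0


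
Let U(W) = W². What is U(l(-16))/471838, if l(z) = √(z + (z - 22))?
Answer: -27/235919 ≈ -0.00011445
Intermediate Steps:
l(z) = √(-22 + 2*z) (l(z) = √(z + (-22 + z)) = √(-22 + 2*z))
U(l(-16))/471838 = (√(-22 + 2*(-16)))²/471838 = (√(-22 - 32))²*(1/471838) = (√(-54))²*(1/471838) = (3*I*√6)²*(1/471838) = -54*1/471838 = -27/235919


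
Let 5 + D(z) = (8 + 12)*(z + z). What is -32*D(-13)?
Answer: 16800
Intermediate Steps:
D(z) = -5 + 40*z (D(z) = -5 + (8 + 12)*(z + z) = -5 + 20*(2*z) = -5 + 40*z)
-32*D(-13) = -32*(-5 + 40*(-13)) = -32*(-5 - 520) = -32*(-525) = 16800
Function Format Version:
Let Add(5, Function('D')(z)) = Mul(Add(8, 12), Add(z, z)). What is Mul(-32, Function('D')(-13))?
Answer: 16800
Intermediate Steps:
Function('D')(z) = Add(-5, Mul(40, z)) (Function('D')(z) = Add(-5, Mul(Add(8, 12), Add(z, z))) = Add(-5, Mul(20, Mul(2, z))) = Add(-5, Mul(40, z)))
Mul(-32, Function('D')(-13)) = Mul(-32, Add(-5, Mul(40, -13))) = Mul(-32, Add(-5, -520)) = Mul(-32, -525) = 16800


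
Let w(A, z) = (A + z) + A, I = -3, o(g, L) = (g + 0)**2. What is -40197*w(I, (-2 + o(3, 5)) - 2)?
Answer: 40197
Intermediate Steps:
o(g, L) = g**2
w(A, z) = z + 2*A
-40197*w(I, (-2 + o(3, 5)) - 2) = -40197*(((-2 + 3**2) - 2) + 2*(-3)) = -40197*(((-2 + 9) - 2) - 6) = -40197*((7 - 2) - 6) = -40197*(5 - 6) = -40197*(-1) = 40197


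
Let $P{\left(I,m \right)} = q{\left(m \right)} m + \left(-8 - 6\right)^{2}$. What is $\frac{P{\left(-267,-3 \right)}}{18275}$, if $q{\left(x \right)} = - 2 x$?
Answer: $\frac{178}{18275} \approx 0.0097401$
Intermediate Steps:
$P{\left(I,m \right)} = 196 - 2 m^{2}$ ($P{\left(I,m \right)} = - 2 m m + \left(-8 - 6\right)^{2} = - 2 m^{2} + \left(-14\right)^{2} = - 2 m^{2} + 196 = 196 - 2 m^{2}$)
$\frac{P{\left(-267,-3 \right)}}{18275} = \frac{196 - 2 \left(-3\right)^{2}}{18275} = \left(196 - 18\right) \frac{1}{18275} = 178 \cdot \frac{1}{18275} = \frac{178}{18275}$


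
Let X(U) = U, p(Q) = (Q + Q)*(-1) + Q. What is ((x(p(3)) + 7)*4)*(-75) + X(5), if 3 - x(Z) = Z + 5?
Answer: -2395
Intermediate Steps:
p(Q) = -Q (p(Q) = (2*Q)*(-1) + Q = -2*Q + Q = -Q)
x(Z) = -2 - Z (x(Z) = 3 - (Z + 5) = 3 - (5 + Z) = 3 + (-5 - Z) = -2 - Z)
((x(p(3)) + 7)*4)*(-75) + X(5) = (((-2 - (-1)*3) + 7)*4)*(-75) + 5 = (((-2 - 1*(-3)) + 7)*4)*(-75) + 5 = (((-2 + 3) + 7)*4)*(-75) + 5 = ((1 + 7)*4)*(-75) + 5 = (8*4)*(-75) + 5 = 32*(-75) + 5 = -2400 + 5 = -2395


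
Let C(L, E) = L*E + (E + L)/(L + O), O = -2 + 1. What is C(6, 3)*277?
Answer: 27423/5 ≈ 5484.6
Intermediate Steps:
O = -1
C(L, E) = E*L + (E + L)/(-1 + L) (C(L, E) = L*E + (E + L)/(L - 1) = E*L + (E + L)/(-1 + L))
C(6, 3)*277 = ((3 + 6 + 3*6**2 - 1*3*6)/(-1 + 6))*277 = ((3 + 6 + 3*36 - 18)/5)*277 = ((3 + 6 + 108 - 18)/5)*277 = ((1/5)*99)*277 = (99/5)*277 = 27423/5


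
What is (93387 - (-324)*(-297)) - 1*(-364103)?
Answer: 361262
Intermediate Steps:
(93387 - (-324)*(-297)) - 1*(-364103) = (93387 - 1*96228) + 364103 = (93387 - 96228) + 364103 = -2841 + 364103 = 361262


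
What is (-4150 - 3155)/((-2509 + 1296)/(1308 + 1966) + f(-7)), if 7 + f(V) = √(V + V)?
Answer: 38475383378/48824815 + 5220190012*I*√14/48824815 ≈ 788.03 + 400.05*I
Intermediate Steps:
f(V) = -7 + √2*√V (f(V) = -7 + √(V + V) = -7 + √(2*V) = -7 + √2*√V)
(-4150 - 3155)/((-2509 + 1296)/(1308 + 1966) + f(-7)) = (-4150 - 3155)/((-2509 + 1296)/(1308 + 1966) + (-7 + √2*√(-7))) = -7305/(-1213/3274 + (-7 + √2*(I*√7))) = -7305/(-1213*1/3274 + (-7 + I*√14)) = -7305/(-1213/3274 + (-7 + I*√14)) = -7305/(-24131/3274 + I*√14)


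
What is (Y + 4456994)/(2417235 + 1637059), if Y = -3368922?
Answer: 544036/2027147 ≈ 0.26838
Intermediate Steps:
(Y + 4456994)/(2417235 + 1637059) = (-3368922 + 4456994)/(2417235 + 1637059) = 1088072/4054294 = 1088072*(1/4054294) = 544036/2027147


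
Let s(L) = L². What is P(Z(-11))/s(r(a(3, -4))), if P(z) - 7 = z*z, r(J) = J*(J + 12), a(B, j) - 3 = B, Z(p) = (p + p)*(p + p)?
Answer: 234263/11664 ≈ 20.084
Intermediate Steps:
Z(p) = 4*p² (Z(p) = (2*p)*(2*p) = 4*p²)
a(B, j) = 3 + B
r(J) = J*(12 + J)
P(z) = 7 + z² (P(z) = 7 + z*z = 7 + z²)
P(Z(-11))/s(r(a(3, -4))) = (7 + (4*(-11)²)²)/(((3 + 3)*(12 + (3 + 3)))²) = (7 + (4*121)²)/((6*(12 + 6))²) = (7 + 484²)/((6*18)²) = (7 + 234256)/(108²) = 234263/11664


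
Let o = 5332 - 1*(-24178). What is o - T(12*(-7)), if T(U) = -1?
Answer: 29511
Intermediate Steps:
o = 29510 (o = 5332 + 24178 = 29510)
o - T(12*(-7)) = 29510 - 1*(-1) = 29510 + 1 = 29511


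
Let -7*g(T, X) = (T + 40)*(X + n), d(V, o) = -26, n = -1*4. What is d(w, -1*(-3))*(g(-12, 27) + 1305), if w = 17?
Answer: -31538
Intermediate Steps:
n = -4
g(T, X) = -(-4 + X)*(40 + T)/7 (g(T, X) = -(T + 40)*(X - 4)/7 = -(40 + T)*(-4 + X)/7 = -(-4 + X)*(40 + T)/7)
d(w, -1*(-3))*(g(-12, 27) + 1305) = -26*((160/7 - 40/7*27 + (4/7)*(-12) - 1/7*(-12)*27) + 1305) = -26*((160/7 - 1080/7 - 48/7 + 324/7) + 1305) = -26*(-92 + 1305) = -26*1213 = -31538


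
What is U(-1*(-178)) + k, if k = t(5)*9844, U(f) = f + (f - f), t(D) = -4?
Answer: -39198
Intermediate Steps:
U(f) = f (U(f) = f + 0 = f)
k = -39376 (k = -4*9844 = -39376)
U(-1*(-178)) + k = -1*(-178) - 39376 = 178 - 39376 = -39198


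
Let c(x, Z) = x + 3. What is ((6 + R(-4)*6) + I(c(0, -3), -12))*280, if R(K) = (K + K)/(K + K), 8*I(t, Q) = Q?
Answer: 2940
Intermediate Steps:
c(x, Z) = 3 + x
I(t, Q) = Q/8
R(K) = 1 (R(K) = (2*K)/((2*K)) = (2*K)*(1/(2*K)) = 1)
((6 + R(-4)*6) + I(c(0, -3), -12))*280 = ((6 + 1*6) + (1/8)*(-12))*280 = ((6 + 6) - 3/2)*280 = (12 - 3/2)*280 = (21/2)*280 = 2940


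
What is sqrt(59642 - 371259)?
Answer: I*sqrt(311617) ≈ 558.23*I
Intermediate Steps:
sqrt(59642 - 371259) = sqrt(-311617) = I*sqrt(311617)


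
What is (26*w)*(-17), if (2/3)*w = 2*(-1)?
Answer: 1326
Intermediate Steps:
w = -3 (w = 3*(2*(-1))/2 = (3/2)*(-2) = -3)
(26*w)*(-17) = (26*(-3))*(-17) = -78*(-17) = 1326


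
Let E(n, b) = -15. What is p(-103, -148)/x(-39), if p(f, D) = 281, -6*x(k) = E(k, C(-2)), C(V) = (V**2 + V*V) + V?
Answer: 562/5 ≈ 112.40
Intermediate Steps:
C(V) = V + 2*V**2 (C(V) = (V**2 + V**2) + V = 2*V**2 + V = V + 2*V**2)
x(k) = 5/2 (x(k) = -1/6*(-15) = 5/2)
p(-103, -148)/x(-39) = 281/(5/2) = 281*(2/5) = 562/5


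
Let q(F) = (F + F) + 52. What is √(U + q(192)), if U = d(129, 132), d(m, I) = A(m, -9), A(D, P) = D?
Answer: √565 ≈ 23.770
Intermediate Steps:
d(m, I) = m
U = 129
q(F) = 52 + 2*F (q(F) = 2*F + 52 = 52 + 2*F)
√(U + q(192)) = √(129 + (52 + 2*192)) = √(129 + (52 + 384)) = √(129 + 436) = √565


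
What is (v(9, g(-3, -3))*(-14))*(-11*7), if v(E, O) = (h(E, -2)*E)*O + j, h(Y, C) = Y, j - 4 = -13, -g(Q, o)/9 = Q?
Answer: 2347884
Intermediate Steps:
g(Q, o) = -9*Q
j = -9 (j = 4 - 13 = -9)
v(E, O) = -9 + O*E² (v(E, O) = (E*E)*O - 9 = E²*O - 9 = O*E² - 9 = -9 + O*E²)
(v(9, g(-3, -3))*(-14))*(-11*7) = ((-9 - 9*(-3)*9²)*(-14))*(-11*7) = ((-9 + 27*81)*(-14))*(-77) = ((-9 + 2187)*(-14))*(-77) = (2178*(-14))*(-77) = -30492*(-77) = 2347884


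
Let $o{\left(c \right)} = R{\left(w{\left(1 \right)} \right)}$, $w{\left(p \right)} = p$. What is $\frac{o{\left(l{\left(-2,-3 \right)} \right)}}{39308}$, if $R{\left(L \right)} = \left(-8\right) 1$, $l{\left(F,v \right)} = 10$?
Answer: $- \frac{2}{9827} \approx -0.00020352$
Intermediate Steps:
$R{\left(L \right)} = -8$
$o{\left(c \right)} = -8$
$\frac{o{\left(l{\left(-2,-3 \right)} \right)}}{39308} = - \frac{8}{39308} = \left(-8\right) \frac{1}{39308} = - \frac{2}{9827}$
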